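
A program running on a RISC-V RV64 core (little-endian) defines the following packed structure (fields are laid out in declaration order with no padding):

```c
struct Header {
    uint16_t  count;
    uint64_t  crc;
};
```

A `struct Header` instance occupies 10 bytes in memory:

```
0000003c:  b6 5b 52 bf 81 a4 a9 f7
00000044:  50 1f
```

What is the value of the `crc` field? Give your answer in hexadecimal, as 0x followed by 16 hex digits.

`crc` follows `count` (2 bytes), so it starts at byte offset 2 and occupies 8 bytes.
Bytes at offsets 2..9: 52 BF 81 A4 A9 F7 50 1F.
In little-endian order the low byte comes first in memory.
Reassemble most-significant byte first: 1F 50 F7 A9 A4 81 BF 52 → 0x1F50F7A9A481BF52.

0x1F50F7A9A481BF52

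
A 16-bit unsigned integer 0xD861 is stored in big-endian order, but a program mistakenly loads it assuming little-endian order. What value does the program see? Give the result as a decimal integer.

Stored big-endian, the bytes at ascending addresses are D8 61.
Read back as little-endian, the first byte is least significant, giving 0x61D8.
0x61D8 = 25048.

25048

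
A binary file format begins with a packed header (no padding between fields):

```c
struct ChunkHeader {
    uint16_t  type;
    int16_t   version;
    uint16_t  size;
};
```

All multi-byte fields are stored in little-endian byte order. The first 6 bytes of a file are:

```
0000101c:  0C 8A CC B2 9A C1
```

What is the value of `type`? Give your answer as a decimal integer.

35340

`type` is the first field, at byte offset 0, occupying 2 bytes.
Bytes at offsets 0..1: 0C 8A.
In little-endian order the low byte comes first in memory.
Reassemble most-significant byte first: 8A 0C → 0x8A0C.
0x8A0C = 35340.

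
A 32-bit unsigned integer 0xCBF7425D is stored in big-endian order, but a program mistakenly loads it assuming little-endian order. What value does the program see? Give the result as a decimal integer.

Stored big-endian, the bytes at ascending addresses are CB F7 42 5D.
Read back as little-endian, the first byte is least significant, giving 0x5D42F7CB.
0x5D42F7CB = 1564669899.

1564669899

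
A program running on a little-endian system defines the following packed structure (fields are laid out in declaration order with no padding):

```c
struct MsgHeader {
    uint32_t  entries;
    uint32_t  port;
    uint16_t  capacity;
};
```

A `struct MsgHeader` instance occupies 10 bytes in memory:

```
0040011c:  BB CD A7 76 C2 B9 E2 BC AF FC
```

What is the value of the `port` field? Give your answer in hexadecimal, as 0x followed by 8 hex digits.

`port` follows `entries` (4 bytes), so it starts at byte offset 4 and occupies 4 bytes.
Bytes at offsets 4..7: C2 B9 E2 BC.
Little-endian: lowest address holds the least-significant byte.
Reassemble most-significant byte first: BC E2 B9 C2 → 0xBCE2B9C2.

0xBCE2B9C2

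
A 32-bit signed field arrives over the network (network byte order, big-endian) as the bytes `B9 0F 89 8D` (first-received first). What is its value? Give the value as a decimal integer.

Big-endian: lowest address holds the most-significant byte.
The bytes are already most-significant first: 0xB90F898D.
Top bit is set, so as a signed 32-bit value this is 0xB90F898D − 2^32 = -1190164083.

-1190164083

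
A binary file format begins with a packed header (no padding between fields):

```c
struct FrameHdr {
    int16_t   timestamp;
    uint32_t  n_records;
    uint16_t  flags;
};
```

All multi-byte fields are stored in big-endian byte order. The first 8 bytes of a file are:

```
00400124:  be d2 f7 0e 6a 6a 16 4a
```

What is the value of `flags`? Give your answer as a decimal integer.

5706

`flags` follows `timestamp` (2 B), `n_records` (4 B), so it starts at offset 2 + 4 = 6 and occupies 2 bytes.
Bytes at offsets 6..7: 16 4A.
Big-endian stores the most-significant byte at the lowest address.
The bytes are already most-significant first: 0x164A.
0x164A = 5706.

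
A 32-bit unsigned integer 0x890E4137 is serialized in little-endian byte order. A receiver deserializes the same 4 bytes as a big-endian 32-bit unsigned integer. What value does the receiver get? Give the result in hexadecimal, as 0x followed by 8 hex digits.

0x37410E89

Stored little-endian, the bytes at ascending addresses are 37 41 0E 89.
Read back as big-endian, the last byte is least significant, giving 0x37410E89.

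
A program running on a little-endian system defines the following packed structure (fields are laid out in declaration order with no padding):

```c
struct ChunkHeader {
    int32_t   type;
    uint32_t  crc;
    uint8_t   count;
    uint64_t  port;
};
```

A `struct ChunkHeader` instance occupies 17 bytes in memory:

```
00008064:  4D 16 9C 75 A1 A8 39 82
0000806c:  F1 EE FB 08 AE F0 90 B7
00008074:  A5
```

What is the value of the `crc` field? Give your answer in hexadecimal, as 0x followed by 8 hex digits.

0x8239A8A1

`crc` follows `type` (4 bytes), so it starts at byte offset 4 and occupies 4 bytes.
Bytes at offsets 4..7: A1 A8 39 82.
Little-endian stores the least-significant byte at the lowest address.
Reassemble most-significant byte first: 82 39 A8 A1 → 0x8239A8A1.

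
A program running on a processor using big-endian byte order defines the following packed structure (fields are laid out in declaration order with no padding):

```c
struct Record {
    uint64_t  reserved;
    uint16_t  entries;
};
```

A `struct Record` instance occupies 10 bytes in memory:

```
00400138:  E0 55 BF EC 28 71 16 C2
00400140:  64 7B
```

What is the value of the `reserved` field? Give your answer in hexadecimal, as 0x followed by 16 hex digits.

0xE055BFEC287116C2

`reserved` is the first field, at byte offset 0, occupying 8 bytes.
Bytes at offsets 0..7: E0 55 BF EC 28 71 16 C2.
In big-endian order the high byte comes first in memory.
The bytes are already most-significant first: 0xE055BFEC287116C2.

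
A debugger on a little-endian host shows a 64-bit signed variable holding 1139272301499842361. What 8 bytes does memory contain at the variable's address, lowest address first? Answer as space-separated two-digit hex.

39 FF 56 41 1F 82 CF 0F

1139272301499842361 in hexadecimal, padded to 64 bits, is 0x0FCF821F4156FF39.
Split into bytes (most-significant first): 0F CF 82 1F 41 56 FF 39.
Little-endian stores the least-significant byte at the lowest address.
So at ascending addresses the bytes are 39 FF 56 41 1F 82 CF 0F.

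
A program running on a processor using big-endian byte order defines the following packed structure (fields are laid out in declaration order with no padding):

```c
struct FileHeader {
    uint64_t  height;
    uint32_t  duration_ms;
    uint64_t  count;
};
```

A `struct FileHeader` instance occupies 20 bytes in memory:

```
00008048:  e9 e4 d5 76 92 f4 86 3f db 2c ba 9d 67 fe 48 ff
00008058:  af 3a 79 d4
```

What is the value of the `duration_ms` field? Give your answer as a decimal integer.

3677141661

`duration_ms` follows `height` (8 bytes), so it starts at byte offset 8 and occupies 4 bytes.
Bytes at offsets 8..11: DB 2C BA 9D.
Big-endian stores the most-significant byte at the lowest address.
The bytes are already most-significant first: 0xDB2CBA9D.
0xDB2CBA9D = 3677141661.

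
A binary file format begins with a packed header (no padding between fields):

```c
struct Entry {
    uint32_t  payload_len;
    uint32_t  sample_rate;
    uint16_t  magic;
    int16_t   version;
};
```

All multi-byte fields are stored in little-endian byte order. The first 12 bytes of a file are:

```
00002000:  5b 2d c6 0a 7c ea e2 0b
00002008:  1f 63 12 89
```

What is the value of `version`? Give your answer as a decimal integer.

-30446

`version` follows `payload_len` (4 B), `sample_rate` (4 B), `magic` (2 B), so it starts at offset 4 + 4 + 2 = 10 and occupies 2 bytes.
Bytes at offsets 10..11: 12 89.
In little-endian order the low byte comes first in memory.
Reassemble most-significant byte first: 89 12 → 0x8912.
Top bit is set, so as a signed 16-bit value this is 0x8912 − 2^16 = -30446.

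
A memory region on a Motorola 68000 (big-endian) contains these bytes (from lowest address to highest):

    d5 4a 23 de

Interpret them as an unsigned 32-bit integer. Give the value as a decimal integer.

Big-endian: lowest address holds the most-significant byte.
The bytes are already most-significant first: 0xD54A23DE.
0xD54A23DE = 3578405854.

3578405854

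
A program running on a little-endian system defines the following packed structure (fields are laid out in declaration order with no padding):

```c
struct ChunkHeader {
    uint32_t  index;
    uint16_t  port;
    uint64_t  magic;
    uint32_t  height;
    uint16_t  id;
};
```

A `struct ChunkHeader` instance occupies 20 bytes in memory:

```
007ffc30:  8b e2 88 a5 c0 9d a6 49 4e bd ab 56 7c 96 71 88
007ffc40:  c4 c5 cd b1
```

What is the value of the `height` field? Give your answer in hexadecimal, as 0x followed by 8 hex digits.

0xC5C48871

`height` follows `index` (4 B), `port` (2 B), `magic` (8 B), so it starts at offset 4 + 2 + 8 = 14 and occupies 4 bytes.
Bytes at offsets 14..17: 71 88 C4 C5.
In little-endian order the low byte comes first in memory.
Reassemble most-significant byte first: C5 C4 88 71 → 0xC5C48871.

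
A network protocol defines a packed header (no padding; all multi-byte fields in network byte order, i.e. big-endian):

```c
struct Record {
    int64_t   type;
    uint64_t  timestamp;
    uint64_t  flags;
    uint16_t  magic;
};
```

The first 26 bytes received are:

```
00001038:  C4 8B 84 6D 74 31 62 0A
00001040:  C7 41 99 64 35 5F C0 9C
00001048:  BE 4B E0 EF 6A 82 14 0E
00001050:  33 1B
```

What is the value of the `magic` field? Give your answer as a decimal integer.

13083

`magic` follows `type` (8 B), `timestamp` (8 B), `flags` (8 B), so it starts at offset 8 + 8 + 8 = 24 and occupies 2 bytes.
Bytes at offsets 24..25: 33 1B.
Big-endian: lowest address holds the most-significant byte.
The bytes are already most-significant first: 0x331B.
0x331B = 13083.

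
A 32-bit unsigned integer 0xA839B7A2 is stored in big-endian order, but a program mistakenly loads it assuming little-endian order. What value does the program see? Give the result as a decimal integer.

Stored big-endian, the bytes at ascending addresses are A8 39 B7 A2.
Read back as little-endian, the first byte is least significant, giving 0xA2B739A8.
0xA2B739A8 = 2729916840.

2729916840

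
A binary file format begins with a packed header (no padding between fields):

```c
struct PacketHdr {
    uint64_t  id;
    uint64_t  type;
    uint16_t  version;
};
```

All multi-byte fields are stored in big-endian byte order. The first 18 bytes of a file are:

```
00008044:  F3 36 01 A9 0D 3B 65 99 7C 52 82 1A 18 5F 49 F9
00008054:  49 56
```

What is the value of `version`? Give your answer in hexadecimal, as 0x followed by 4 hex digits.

0x4956

`version` follows `id` (8 B), `type` (8 B), so it starts at offset 8 + 8 = 16 and occupies 2 bytes.
Bytes at offsets 16..17: 49 56.
Big-endian stores the most-significant byte at the lowest address.
The bytes are already most-significant first: 0x4956.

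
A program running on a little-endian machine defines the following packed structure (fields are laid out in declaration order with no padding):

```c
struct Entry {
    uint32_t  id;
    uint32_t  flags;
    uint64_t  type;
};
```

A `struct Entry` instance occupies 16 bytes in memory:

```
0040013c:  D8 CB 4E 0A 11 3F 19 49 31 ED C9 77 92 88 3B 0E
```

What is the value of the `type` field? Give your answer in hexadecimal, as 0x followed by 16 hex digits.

0x0E3B889277C9ED31

`type` follows `id` (4 B), `flags` (4 B), so it starts at offset 4 + 4 = 8 and occupies 8 bytes.
Bytes at offsets 8..15: 31 ED C9 77 92 88 3B 0E.
In little-endian order the low byte comes first in memory.
Reassemble most-significant byte first: 0E 3B 88 92 77 C9 ED 31 → 0x0E3B889277C9ED31.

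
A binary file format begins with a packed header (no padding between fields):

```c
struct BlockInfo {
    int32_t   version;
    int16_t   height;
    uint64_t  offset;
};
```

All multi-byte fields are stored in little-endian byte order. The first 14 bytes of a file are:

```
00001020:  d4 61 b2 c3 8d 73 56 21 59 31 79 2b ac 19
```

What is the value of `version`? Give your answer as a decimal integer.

`version` is the first field, at byte offset 0, occupying 4 bytes.
Bytes at offsets 0..3: D4 61 B2 C3.
Little-endian stores the least-significant byte at the lowest address.
Reassemble most-significant byte first: C3 B2 61 D4 → 0xC3B261D4.
Top bit is set, so as a signed 32-bit value this is 0xC3B261D4 − 2^32 = -1011719724.

-1011719724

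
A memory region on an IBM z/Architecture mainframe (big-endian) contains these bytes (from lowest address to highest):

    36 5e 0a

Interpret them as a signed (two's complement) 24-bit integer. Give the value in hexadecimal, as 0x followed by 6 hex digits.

In big-endian order the high byte comes first in memory.
The bytes are already most-significant first: 0x365E0A.

0x365E0A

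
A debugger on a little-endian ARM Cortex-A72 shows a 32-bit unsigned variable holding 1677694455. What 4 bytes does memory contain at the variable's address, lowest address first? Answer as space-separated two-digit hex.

1677694455 in hexadecimal, padded to 32 bits, is 0x63FF95F7.
Split into bytes (most-significant first): 63 FF 95 F7.
In little-endian order the low byte comes first in memory.
So at ascending addresses the bytes are F7 95 FF 63.

F7 95 FF 63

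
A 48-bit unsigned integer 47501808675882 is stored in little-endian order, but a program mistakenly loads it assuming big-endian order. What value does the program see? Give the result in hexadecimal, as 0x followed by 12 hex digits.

47501808675882 in 48-bit hexadecimal is 0x2B33E06EAC2A.
Stored little-endian, the bytes at ascending addresses are 2A AC 6E E0 33 2B.
Read back as big-endian, the last byte is least significant, giving 0x2AAC6EE0332B.

0x2AAC6EE0332B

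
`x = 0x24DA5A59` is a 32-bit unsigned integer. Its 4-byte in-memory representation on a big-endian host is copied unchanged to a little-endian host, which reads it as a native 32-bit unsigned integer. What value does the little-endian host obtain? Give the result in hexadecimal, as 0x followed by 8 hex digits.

0x595ADA24

Stored big-endian, the bytes at ascending addresses are 24 DA 5A 59.
Read back as little-endian, the first byte is least significant, giving 0x595ADA24.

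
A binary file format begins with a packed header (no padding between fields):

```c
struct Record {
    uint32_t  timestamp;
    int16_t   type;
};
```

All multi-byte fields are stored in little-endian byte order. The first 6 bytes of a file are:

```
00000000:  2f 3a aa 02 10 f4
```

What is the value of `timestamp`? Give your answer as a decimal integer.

44710447

`timestamp` is the first field, at byte offset 0, occupying 4 bytes.
Bytes at offsets 0..3: 2F 3A AA 02.
Little-endian stores the least-significant byte at the lowest address.
Reassemble most-significant byte first: 02 AA 3A 2F → 0x02AA3A2F.
0x02AA3A2F = 44710447.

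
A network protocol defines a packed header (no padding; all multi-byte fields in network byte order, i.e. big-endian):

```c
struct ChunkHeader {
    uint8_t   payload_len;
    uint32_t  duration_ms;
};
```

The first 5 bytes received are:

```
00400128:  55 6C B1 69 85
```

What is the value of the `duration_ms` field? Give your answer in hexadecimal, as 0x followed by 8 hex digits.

0x6CB16985

`duration_ms` follows `payload_len` (1 byte), so it starts at byte offset 1 and occupies 4 bytes.
Bytes at offsets 1..4: 6C B1 69 85.
Big-endian stores the most-significant byte at the lowest address.
The bytes are already most-significant first: 0x6CB16985.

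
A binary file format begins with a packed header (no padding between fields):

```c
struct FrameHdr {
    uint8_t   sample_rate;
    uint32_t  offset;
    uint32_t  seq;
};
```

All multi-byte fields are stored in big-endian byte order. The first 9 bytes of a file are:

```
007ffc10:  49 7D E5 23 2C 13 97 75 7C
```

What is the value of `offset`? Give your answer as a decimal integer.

2112168748

`offset` follows `sample_rate` (1 byte), so it starts at byte offset 1 and occupies 4 bytes.
Bytes at offsets 1..4: 7D E5 23 2C.
Big-endian: lowest address holds the most-significant byte.
The bytes are already most-significant first: 0x7DE5232C.
0x7DE5232C = 2112168748.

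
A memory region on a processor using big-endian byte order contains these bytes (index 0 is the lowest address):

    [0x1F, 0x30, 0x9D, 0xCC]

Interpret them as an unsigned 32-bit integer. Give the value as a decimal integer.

Big-endian stores the most-significant byte at the lowest address.
The bytes are already most-significant first: 0x1F309DCC.
0x1F309DCC = 523279820.

523279820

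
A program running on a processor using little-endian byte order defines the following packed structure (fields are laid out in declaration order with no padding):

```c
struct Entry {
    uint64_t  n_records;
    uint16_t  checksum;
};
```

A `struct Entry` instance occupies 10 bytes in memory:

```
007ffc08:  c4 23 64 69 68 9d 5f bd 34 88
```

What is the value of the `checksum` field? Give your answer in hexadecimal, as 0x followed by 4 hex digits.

`checksum` follows `n_records` (8 bytes), so it starts at byte offset 8 and occupies 2 bytes.
Bytes at offsets 8..9: 34 88.
Little-endian: lowest address holds the least-significant byte.
Reassemble most-significant byte first: 88 34 → 0x8834.

0x8834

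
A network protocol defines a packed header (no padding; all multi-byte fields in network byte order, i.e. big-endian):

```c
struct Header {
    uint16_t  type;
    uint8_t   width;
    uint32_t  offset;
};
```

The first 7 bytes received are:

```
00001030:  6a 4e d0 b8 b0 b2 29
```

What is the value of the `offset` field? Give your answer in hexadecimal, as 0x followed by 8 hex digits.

`offset` follows `type` (2 B), `width` (1 B), so it starts at offset 2 + 1 = 3 and occupies 4 bytes.
Bytes at offsets 3..6: B8 B0 B2 29.
In big-endian order the high byte comes first in memory.
The bytes are already most-significant first: 0xB8B0B229.

0xB8B0B229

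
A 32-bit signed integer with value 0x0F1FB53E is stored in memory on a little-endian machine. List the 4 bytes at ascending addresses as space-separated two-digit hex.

Split into bytes (most-significant first): 0F 1F B5 3E.
Little-endian: lowest address holds the least-significant byte.
So at ascending addresses the bytes are 3E B5 1F 0F.

3E B5 1F 0F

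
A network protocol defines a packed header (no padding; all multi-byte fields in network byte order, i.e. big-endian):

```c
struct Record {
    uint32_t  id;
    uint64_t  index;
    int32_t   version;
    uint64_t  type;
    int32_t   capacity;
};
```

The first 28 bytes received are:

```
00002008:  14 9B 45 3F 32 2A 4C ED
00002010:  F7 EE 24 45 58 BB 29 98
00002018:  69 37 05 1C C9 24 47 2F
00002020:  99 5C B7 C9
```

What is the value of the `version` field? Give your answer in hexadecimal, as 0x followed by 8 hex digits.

0x58BB2998

`version` follows `id` (4 B), `index` (8 B), so it starts at offset 4 + 8 = 12 and occupies 4 bytes.
Bytes at offsets 12..15: 58 BB 29 98.
Big-endian stores the most-significant byte at the lowest address.
The bytes are already most-significant first: 0x58BB2998.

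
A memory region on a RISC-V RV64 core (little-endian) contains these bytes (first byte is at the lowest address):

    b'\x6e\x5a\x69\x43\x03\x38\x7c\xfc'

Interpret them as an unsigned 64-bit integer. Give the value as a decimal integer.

Little-endian stores the least-significant byte at the lowest address.
Reassemble most-significant byte first: FC 7C 38 03 43 69 5A 6E → 0xFC7C380343695A6E.
0xFC7C380343695A6E = 18193478181336996462.

18193478181336996462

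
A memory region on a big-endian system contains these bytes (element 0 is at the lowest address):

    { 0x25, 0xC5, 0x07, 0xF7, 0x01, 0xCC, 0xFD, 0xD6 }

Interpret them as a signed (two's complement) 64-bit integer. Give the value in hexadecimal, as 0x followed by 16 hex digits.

0x25C507F701CCFDD6

Big-endian stores the most-significant byte at the lowest address.
The bytes are already most-significant first: 0x25C507F701CCFDD6.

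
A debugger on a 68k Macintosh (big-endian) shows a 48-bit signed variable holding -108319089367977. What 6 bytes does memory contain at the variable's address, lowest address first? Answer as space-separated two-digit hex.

9D 7B FF 27 E4 57

Two's complement of -108319089367977 in 48 bits: 108319089367977 = 0x628400D81BA9; invert → 0x9D7BFF27E456; add 1 → 0x9D7BFF27E457.
Split into bytes (most-significant first): 9D 7B FF 27 E4 57.
In big-endian order the high byte comes first in memory.
So the memory order matches the most-significant-first order: 9D 7B FF 27 E4 57.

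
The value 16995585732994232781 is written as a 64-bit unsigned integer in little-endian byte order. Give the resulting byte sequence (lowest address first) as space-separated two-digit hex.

16995585732994232781 in hexadecimal, padded to 64 bits, is 0xEBDC732D7CD171CD.
Split into bytes (most-significant first): EB DC 73 2D 7C D1 71 CD.
In little-endian order the low byte comes first in memory.
So at ascending addresses the bytes are CD 71 D1 7C 2D 73 DC EB.

CD 71 D1 7C 2D 73 DC EB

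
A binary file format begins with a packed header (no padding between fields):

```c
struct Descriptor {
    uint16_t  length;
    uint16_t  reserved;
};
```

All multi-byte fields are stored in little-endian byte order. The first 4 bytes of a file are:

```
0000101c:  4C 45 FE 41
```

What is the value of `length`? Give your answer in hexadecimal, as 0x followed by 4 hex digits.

0x454C

`length` is the first field, at byte offset 0, occupying 2 bytes.
Bytes at offsets 0..1: 4C 45.
Little-endian: lowest address holds the least-significant byte.
Reassemble most-significant byte first: 45 4C → 0x454C.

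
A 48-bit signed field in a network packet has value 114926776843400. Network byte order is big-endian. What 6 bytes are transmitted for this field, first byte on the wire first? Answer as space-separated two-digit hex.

68 86 79 B5 7C 88

114926776843400 in hexadecimal, padded to 48 bits, is 0x688679B57C88.
Split into bytes (most-significant first): 68 86 79 B5 7C 88.
In big-endian order the high byte comes first in memory.
So the memory order matches the most-significant-first order: 68 86 79 B5 7C 88.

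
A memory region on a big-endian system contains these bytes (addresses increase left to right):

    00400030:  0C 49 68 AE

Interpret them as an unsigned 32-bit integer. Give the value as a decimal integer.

Big-endian stores the most-significant byte at the lowest address.
The bytes are already most-significant first: 0x0C4968AE.
0x0C4968AE = 206137518.

206137518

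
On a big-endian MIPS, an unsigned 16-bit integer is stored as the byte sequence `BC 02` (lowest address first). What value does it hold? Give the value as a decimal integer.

48130

Big-endian: lowest address holds the most-significant byte.
The bytes are already most-significant first: 0xBC02.
0xBC02 = 48130.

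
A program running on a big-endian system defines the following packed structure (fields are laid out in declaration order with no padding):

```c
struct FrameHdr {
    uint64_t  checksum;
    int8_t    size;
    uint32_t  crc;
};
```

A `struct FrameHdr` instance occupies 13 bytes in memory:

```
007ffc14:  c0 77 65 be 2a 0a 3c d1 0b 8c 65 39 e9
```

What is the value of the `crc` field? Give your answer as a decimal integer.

`crc` follows `checksum` (8 B), `size` (1 B), so it starts at offset 8 + 1 = 9 and occupies 4 bytes.
Bytes at offsets 9..12: 8C 65 39 E9.
In big-endian order the high byte comes first in memory.
The bytes are already most-significant first: 0x8C6539E9.
0x8C6539E9 = 2355444201.

2355444201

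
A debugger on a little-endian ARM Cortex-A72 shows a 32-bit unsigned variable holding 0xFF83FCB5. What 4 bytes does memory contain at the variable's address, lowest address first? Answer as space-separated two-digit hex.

B5 FC 83 FF

Split into bytes (most-significant first): FF 83 FC B5.
Little-endian stores the least-significant byte at the lowest address.
So at ascending addresses the bytes are B5 FC 83 FF.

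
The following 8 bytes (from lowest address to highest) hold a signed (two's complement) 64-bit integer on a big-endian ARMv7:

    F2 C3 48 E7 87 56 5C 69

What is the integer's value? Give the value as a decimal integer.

-953838536827184023

Big-endian stores the most-significant byte at the lowest address.
The bytes are already most-significant first: 0xF2C348E787565C69.
Top bit is set, so as a signed 64-bit value this is 0xF2C348E787565C69 − 2^64 = -953838536827184023.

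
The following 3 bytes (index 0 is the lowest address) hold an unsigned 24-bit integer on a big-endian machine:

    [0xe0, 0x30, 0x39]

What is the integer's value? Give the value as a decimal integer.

14692409

Big-endian stores the most-significant byte at the lowest address.
The bytes are already most-significant first: 0xE03039.
0xE03039 = 14692409.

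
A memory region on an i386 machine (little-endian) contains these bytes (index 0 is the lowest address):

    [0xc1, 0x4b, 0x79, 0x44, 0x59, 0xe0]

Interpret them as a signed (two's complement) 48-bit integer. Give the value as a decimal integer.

-34800971199551

Little-endian stores the least-significant byte at the lowest address.
Reassemble most-significant byte first: E0 59 44 79 4B C1 → 0xE05944794BC1.
Top bit is set, so as a signed 48-bit value this is 0xE05944794BC1 − 2^48 = -34800971199551.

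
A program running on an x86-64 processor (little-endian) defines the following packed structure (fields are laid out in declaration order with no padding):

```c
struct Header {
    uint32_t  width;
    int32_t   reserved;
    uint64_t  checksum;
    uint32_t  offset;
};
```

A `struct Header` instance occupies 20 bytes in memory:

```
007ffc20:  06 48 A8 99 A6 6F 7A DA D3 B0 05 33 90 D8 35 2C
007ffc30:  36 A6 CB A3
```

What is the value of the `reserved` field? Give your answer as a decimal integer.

-629510234

`reserved` follows `width` (4 bytes), so it starts at byte offset 4 and occupies 4 bytes.
Bytes at offsets 4..7: A6 6F 7A DA.
Little-endian stores the least-significant byte at the lowest address.
Reassemble most-significant byte first: DA 7A 6F A6 → 0xDA7A6FA6.
Top bit is set, so as a signed 32-bit value this is 0xDA7A6FA6 − 2^32 = -629510234.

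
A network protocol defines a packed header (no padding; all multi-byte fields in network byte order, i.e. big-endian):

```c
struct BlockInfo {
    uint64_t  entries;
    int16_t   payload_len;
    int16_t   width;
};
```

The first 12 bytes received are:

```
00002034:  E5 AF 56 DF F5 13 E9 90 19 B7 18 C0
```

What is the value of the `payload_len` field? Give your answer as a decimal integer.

6583

`payload_len` follows `entries` (8 bytes), so it starts at byte offset 8 and occupies 2 bytes.
Bytes at offsets 8..9: 19 B7.
In big-endian order the high byte comes first in memory.
The bytes are already most-significant first: 0x19B7.
0x19B7 = 6583.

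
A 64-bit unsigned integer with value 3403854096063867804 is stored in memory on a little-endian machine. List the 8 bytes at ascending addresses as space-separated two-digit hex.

3403854096063867804 in hexadecimal, padded to 64 bits, is 0x2F3CEB4417252B9C.
Split into bytes (most-significant first): 2F 3C EB 44 17 25 2B 9C.
In little-endian order the low byte comes first in memory.
So at ascending addresses the bytes are 9C 2B 25 17 44 EB 3C 2F.

9C 2B 25 17 44 EB 3C 2F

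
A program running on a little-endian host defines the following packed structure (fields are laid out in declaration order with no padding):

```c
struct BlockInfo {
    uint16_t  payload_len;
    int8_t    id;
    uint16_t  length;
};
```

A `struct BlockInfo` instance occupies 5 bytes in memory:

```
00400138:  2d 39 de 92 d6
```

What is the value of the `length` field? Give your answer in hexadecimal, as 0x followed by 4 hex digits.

0xD692

`length` follows `payload_len` (2 B), `id` (1 B), so it starts at offset 2 + 1 = 3 and occupies 2 bytes.
Bytes at offsets 3..4: 92 D6.
In little-endian order the low byte comes first in memory.
Reassemble most-significant byte first: D6 92 → 0xD692.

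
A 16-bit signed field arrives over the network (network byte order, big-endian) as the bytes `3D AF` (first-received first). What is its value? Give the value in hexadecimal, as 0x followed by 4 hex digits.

In big-endian order the high byte comes first in memory.
The bytes are already most-significant first: 0x3DAF.

0x3DAF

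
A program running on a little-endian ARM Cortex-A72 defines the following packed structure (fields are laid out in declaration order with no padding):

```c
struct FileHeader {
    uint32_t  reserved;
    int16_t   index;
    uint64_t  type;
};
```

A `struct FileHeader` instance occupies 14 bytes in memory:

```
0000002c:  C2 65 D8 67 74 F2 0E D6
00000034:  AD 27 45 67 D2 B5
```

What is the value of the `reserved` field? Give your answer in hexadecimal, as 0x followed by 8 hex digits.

`reserved` is the first field, at byte offset 0, occupying 4 bytes.
Bytes at offsets 0..3: C2 65 D8 67.
In little-endian order the low byte comes first in memory.
Reassemble most-significant byte first: 67 D8 65 C2 → 0x67D865C2.

0x67D865C2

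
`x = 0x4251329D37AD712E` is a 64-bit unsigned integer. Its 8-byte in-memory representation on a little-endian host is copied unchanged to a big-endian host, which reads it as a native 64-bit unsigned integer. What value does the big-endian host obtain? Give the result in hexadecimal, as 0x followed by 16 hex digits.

Stored little-endian, the bytes at ascending addresses are 2E 71 AD 37 9D 32 51 42.
Read back as big-endian, the last byte is least significant, giving 0x2E71AD379D325142.

0x2E71AD379D325142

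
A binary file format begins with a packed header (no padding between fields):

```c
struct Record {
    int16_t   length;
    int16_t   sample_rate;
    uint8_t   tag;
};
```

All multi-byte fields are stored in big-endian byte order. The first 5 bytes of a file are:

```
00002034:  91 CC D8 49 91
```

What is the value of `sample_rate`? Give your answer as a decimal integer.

-10167

`sample_rate` follows `length` (2 bytes), so it starts at byte offset 2 and occupies 2 bytes.
Bytes at offsets 2..3: D8 49.
Big-endian: lowest address holds the most-significant byte.
The bytes are already most-significant first: 0xD849.
Top bit is set, so as a signed 16-bit value this is 0xD849 − 2^16 = -10167.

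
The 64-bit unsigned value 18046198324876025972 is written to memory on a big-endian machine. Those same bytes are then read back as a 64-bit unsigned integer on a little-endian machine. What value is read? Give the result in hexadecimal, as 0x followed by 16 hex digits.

18046198324876025972 in 64-bit hexadecimal is 0xFA70F9C37C7C2074.
Stored big-endian, the bytes at ascending addresses are FA 70 F9 C3 7C 7C 20 74.
Read back as little-endian, the first byte is least significant, giving 0x74207C7CC3F970FA.

0x74207C7CC3F970FA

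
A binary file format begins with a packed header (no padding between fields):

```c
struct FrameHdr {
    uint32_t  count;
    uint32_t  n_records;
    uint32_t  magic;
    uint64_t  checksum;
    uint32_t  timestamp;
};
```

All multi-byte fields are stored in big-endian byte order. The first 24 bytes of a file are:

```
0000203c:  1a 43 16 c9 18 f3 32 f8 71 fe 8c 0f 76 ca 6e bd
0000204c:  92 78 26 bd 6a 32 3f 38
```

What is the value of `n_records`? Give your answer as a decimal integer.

418591480

`n_records` follows `count` (4 bytes), so it starts at byte offset 4 and occupies 4 bytes.
Bytes at offsets 4..7: 18 F3 32 F8.
In big-endian order the high byte comes first in memory.
The bytes are already most-significant first: 0x18F332F8.
0x18F332F8 = 418591480.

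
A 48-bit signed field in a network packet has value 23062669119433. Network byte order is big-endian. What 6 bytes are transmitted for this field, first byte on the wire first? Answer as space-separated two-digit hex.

23062669119433 in hexadecimal, padded to 48 bits, is 0x14F9B2334FC9.
Split into bytes (most-significant first): 14 F9 B2 33 4F C9.
Big-endian: lowest address holds the most-significant byte.
So the memory order matches the most-significant-first order: 14 F9 B2 33 4F C9.

14 F9 B2 33 4F C9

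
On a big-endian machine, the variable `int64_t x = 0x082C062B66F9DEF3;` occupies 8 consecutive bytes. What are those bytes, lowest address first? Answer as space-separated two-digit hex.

08 2C 06 2B 66 F9 DE F3

Split into bytes (most-significant first): 08 2C 06 2B 66 F9 DE F3.
Big-endian: lowest address holds the most-significant byte.
So the memory order matches the most-significant-first order: 08 2C 06 2B 66 F9 DE F3.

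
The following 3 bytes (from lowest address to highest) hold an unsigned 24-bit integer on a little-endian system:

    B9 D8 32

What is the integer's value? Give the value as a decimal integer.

Little-endian stores the least-significant byte at the lowest address.
Reassemble most-significant byte first: 32 D8 B9 → 0x32D8B9.
0x32D8B9 = 3332281.

3332281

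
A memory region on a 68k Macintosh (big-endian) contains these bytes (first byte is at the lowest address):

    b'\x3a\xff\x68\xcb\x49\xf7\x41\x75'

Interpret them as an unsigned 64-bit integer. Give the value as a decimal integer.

4251231795589628277

In big-endian order the high byte comes first in memory.
The bytes are already most-significant first: 0x3AFF68CB49F74175.
0x3AFF68CB49F74175 = 4251231795589628277.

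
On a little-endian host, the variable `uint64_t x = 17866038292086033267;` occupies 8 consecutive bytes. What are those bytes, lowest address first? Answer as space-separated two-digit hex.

73 8B 50 17 2B EB F0 F7

17866038292086033267 in hexadecimal, padded to 64 bits, is 0xF7F0EB2B17508B73.
Split into bytes (most-significant first): F7 F0 EB 2B 17 50 8B 73.
In little-endian order the low byte comes first in memory.
So at ascending addresses the bytes are 73 8B 50 17 2B EB F0 F7.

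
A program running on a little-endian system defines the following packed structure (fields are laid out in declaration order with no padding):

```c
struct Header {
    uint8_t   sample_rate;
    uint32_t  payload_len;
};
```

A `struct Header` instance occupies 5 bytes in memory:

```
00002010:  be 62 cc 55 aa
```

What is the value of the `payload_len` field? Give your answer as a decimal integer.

`payload_len` follows `sample_rate` (1 byte), so it starts at byte offset 1 and occupies 4 bytes.
Bytes at offsets 1..4: 62 CC 55 AA.
Little-endian stores the least-significant byte at the lowest address.
Reassemble most-significant byte first: AA 55 CC 62 → 0xAA55CC62.
0xAA55CC62 = 2857749602.

2857749602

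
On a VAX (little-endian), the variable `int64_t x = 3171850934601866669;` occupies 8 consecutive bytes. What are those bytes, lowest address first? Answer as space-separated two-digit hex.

3171850934601866669 in hexadecimal, padded to 64 bits, is 0x2C04AD9EAD6F5DAD.
Split into bytes (most-significant first): 2C 04 AD 9E AD 6F 5D AD.
Little-endian: lowest address holds the least-significant byte.
So at ascending addresses the bytes are AD 5D 6F AD 9E AD 04 2C.

AD 5D 6F AD 9E AD 04 2C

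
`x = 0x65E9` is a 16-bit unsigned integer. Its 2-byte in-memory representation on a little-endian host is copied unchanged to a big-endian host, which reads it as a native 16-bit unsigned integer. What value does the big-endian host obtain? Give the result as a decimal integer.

59749

Stored little-endian, the bytes at ascending addresses are E9 65.
Read back as big-endian, the last byte is least significant, giving 0xE965.
0xE965 = 59749.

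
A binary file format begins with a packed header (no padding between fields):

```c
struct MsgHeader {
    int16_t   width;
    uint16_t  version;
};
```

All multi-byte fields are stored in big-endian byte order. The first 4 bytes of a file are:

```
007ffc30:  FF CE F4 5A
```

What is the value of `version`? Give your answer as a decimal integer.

62554

`version` follows `width` (2 bytes), so it starts at byte offset 2 and occupies 2 bytes.
Bytes at offsets 2..3: F4 5A.
Big-endian stores the most-significant byte at the lowest address.
The bytes are already most-significant first: 0xF45A.
0xF45A = 62554.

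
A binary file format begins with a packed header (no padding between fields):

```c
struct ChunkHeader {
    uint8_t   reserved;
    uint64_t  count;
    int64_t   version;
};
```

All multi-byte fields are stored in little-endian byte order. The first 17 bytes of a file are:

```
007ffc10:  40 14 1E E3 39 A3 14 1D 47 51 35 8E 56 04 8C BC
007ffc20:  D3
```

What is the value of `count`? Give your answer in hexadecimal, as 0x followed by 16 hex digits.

0x471D14A339E31E14

`count` follows `reserved` (1 byte), so it starts at byte offset 1 and occupies 8 bytes.
Bytes at offsets 1..8: 14 1E E3 39 A3 14 1D 47.
Little-endian stores the least-significant byte at the lowest address.
Reassemble most-significant byte first: 47 1D 14 A3 39 E3 1E 14 → 0x471D14A339E31E14.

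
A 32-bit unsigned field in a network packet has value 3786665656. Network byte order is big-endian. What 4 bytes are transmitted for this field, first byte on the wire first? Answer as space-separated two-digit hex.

3786665656 in hexadecimal, padded to 32 bits, is 0xE1B3EEB8.
Split into bytes (most-significant first): E1 B3 EE B8.
In big-endian order the high byte comes first in memory.
So the memory order matches the most-significant-first order: E1 B3 EE B8.

E1 B3 EE B8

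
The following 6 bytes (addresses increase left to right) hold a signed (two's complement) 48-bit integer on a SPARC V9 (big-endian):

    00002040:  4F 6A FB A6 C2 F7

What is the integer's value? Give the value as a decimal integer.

87320907137783

Big-endian stores the most-significant byte at the lowest address.
The bytes are already most-significant first: 0x4F6AFBA6C2F7.
0x4F6AFBA6C2F7 = 87320907137783.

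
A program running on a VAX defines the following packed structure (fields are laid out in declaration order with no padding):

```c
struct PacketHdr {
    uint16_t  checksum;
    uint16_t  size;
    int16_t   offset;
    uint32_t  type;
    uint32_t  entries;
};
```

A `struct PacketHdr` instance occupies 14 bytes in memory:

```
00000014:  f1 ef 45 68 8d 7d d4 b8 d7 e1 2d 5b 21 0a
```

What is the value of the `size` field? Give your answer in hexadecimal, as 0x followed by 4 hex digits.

`size` follows `checksum` (2 bytes), so it starts at byte offset 2 and occupies 2 bytes.
Bytes at offsets 2..3: 45 68.
Little-endian: lowest address holds the least-significant byte.
Reassemble most-significant byte first: 68 45 → 0x6845.

0x6845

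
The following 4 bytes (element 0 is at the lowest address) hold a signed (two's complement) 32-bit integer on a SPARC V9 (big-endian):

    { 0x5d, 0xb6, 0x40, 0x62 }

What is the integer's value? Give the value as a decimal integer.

1572225122

Big-endian: lowest address holds the most-significant byte.
The bytes are already most-significant first: 0x5DB64062.
0x5DB64062 = 1572225122.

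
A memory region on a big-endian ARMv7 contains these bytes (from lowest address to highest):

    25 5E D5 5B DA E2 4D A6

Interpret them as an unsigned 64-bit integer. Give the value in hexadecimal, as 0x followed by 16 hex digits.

0x255ED55BDAE24DA6

Big-endian: lowest address holds the most-significant byte.
The bytes are already most-significant first: 0x255ED55BDAE24DA6.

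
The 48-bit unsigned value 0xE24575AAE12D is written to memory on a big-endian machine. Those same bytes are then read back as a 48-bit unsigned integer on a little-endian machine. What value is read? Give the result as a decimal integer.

Stored big-endian, the bytes at ascending addresses are E2 45 75 AA E1 2D.
Read back as little-endian, the first byte is least significant, giving 0x2DE1AA7545E2.
0x2DE1AA7545E2 = 50447250703842.

50447250703842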